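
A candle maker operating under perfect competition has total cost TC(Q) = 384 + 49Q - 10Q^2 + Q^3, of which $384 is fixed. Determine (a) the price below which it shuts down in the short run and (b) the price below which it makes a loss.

Shutdown price = min AVC. AVC = 49 - 10Q + Q^2, with vertex at Q = 5 and minimum $24.
ATC = 384/Q + 49 - 10Q + Q^2. Setting dATC/dQ = −384/Q^2 − 10 + 2Q = 0 gives Q = 8 (since 2·8^3 − 10·8^2 = 384).
min ATC = 384/8 + 49 − 10·8 + 8^2 = $81. That is the break-even price.
Between these two prices the firm operates at a loss; above $81 it earns a profit.

Shutdown price = $24; break-even price = $81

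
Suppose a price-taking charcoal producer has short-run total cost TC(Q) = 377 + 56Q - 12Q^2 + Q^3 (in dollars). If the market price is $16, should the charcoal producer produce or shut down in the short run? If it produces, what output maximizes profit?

Shut down

Strip out fixed cost: VC = 56Q - 12Q^2 + Q^3. Then AVC = 56 - 12Q + Q^2 and MC = 56 - 24Q + 3Q^2.
AVC hits its minimum where MC = AVC, at Q = 6, giving min AVC = 56 - 12·6 + 6^2 = $20.
With P < min AVC ($16 < $20), every unit sold adds to the loss.
Best response: produce nothing and absorb the $377 fixed cost.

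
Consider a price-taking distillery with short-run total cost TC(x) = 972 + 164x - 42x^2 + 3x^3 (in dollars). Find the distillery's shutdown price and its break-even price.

AVC = 164 - 42x + 3x^2; minimized at x = 7, giving min AVC = $17. That is the shutdown price.
ATC = 972/x + 164 - 42x + 3x^2. Setting dATC/dx = −972/x^2 − 42 + 6x = 0 gives x = 9 (since 6·9^3 − 42·9^2 = 972).
min ATC = 972/9 + 164 − 42·9 + 3·9^2 = $137. That is the break-even price.
Between these two prices the firm operates at a loss; above $137 it earns a profit.

Shutdown price = $17; break-even price = $137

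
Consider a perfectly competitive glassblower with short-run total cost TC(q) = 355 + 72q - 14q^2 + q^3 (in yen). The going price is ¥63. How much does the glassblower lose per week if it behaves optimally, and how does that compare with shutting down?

Profit = -¥31 at q = 9

AVC = 72 - 14q + q^2; min AVC = ¥23 at q = 7. Since P = ¥63 ≥ min AVC, the firm produces.
With MC = 72 - 28q + 3q^2, P = MC on the upward-sloping part at q* = 9.
TR = 63·9 = 567. TC = 355 + 243 = 598. Profit = 567 − 598 = -¥31.
Shutting down would mean losing the fixed cost of ¥355, so operating at a loss of ¥31 is better by ¥324.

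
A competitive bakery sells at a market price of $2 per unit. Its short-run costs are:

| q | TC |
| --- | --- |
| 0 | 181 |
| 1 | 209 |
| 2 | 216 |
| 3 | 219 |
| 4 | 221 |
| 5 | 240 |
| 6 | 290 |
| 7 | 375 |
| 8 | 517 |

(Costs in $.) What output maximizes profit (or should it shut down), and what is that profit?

q = 0 (shut down); profit = -$181

Profit at each row (π = 2q − TC): q=0: -181; q=1: -207; q=2: -212; q=3: -213; q=4: -213; q=5: -230; q=6: -278; q=7: -361; q=8: -501.
Profit is highest at q = 0. Equivalently, the lowest AVC in the table is 40/4 ≈ $10 at q = 4, and P = $2 falls below it — price never covers variable cost, so the firm shuts down and loses only its fixed cost.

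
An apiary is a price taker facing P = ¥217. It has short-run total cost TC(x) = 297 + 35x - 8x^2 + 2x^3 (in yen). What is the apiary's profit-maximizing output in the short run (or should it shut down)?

From TC, MC = TC'(x) = 35 - 16x + 6x^2 and AVC = VC/x = 35 - 8x + 2x^2.
The AVC parabola has its vertex at x = 8/4 = 2, where AVC = 35 - 8·2 + 2·2^2 = ¥27.
Because ¥217 ≥ ¥27, revenue can cover variable cost; the firm operates.
Solving P = MC: -182 - 16x + 6x^2 = 0 ⇒ x = -13/3 or 7. On the upward-sloping branch, x* = 7.
Check: AVC at x = 7 is ¥77 ≤ P, so revenue covers variable cost.
Profit = P·x − TC = 217·7 − 836 = ¥683.

Produce at x = 7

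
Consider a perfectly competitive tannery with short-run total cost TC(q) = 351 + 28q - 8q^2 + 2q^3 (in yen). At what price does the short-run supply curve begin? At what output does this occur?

¥20 per unit, at q = 2

The firm shuts down when price falls below the minimum of average variable cost. AVC = VC/q = 28 - 8q + 2q^2.
At the minimum of AVC, MC = AVC. MC = 28 - 16q + 6q^2; setting MC = AVC gives 4q^2 - 8q = 0, so q = 2. min AVC = 20.
So the shutdown price is ¥20.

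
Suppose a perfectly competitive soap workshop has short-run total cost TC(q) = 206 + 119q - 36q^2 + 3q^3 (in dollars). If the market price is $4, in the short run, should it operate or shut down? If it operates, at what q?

From TC, MC = TC'(q) = 119 - 72q + 9q^2 and AVC = VC/q = 119 - 36q + 3q^2.
The AVC parabola has its vertex at q = 36/6 = 6, where AVC = 119 - 36·6 + 3·6^2 = $11.
Since P = $4 < min AVC = $11, price fails to cover variable cost at any output.
Best response: produce nothing and absorb the $206 fixed cost.

Shut down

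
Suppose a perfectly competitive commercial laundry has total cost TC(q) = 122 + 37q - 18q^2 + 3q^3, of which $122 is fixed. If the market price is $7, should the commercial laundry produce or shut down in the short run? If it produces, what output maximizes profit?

From TC, MC = TC'(q) = 37 - 36q + 9q^2 and AVC = VC/q = 37 - 18q + 3q^2.
AVC is minimized where dAVC/dq = -18 + 6q = 0, at q = 3; min AVC = 37 - 18·3 + 3·3^2 = $10.
With P < min AVC ($7 < $10), every unit sold adds to the loss.
Shutting down limits the loss to fixed cost, $122.

Shut down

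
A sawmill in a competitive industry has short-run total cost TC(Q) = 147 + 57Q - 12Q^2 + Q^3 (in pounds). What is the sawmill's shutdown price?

£21 per unit

Short-run supply begins at min AVC. From VC = 57Q - 12Q^2 + Q^3, AVC = 57 - 12Q + Q^2.
At the minimum of AVC, MC = AVC. MC = 57 - 24Q + 3Q^2; setting MC = AVC gives 2Q^2 - 12Q = 0, so Q = 6. min AVC = 21.
For P < £21 the firm produces nothing.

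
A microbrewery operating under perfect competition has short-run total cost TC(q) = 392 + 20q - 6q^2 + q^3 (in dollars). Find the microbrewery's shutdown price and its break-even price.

Shutdown price = $11; break-even price = $83

Shutdown price = min AVC. AVC = 20 - 6q + q^2, with vertex at q = 3 and minimum $11.
ATC = 392/q + 20 - 6q + q^2. Setting dATC/dq = −392/q^2 − 6 + 2q = 0 gives q = 7 (since 2·7^3 − 6·7^2 = 392).
min ATC = 392/7 + 20 − 6·7 + 7^2 = $83. That is the break-even price.
For $11 ≤ P < $83 the firm produces at a loss; below $11 it shuts down.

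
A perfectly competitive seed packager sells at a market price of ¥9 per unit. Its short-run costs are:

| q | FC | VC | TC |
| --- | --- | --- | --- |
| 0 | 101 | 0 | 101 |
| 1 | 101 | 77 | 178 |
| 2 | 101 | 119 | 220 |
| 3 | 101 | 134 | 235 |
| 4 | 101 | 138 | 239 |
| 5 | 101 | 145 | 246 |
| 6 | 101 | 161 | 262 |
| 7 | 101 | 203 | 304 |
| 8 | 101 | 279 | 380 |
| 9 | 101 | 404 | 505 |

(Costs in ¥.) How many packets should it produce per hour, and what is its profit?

Tabulate TR − TC: q=0: -101; q=1: -169; q=2: -202; q=3: -208; q=4: -203; q=5: -201; q=6: -208; q=7: -241; q=8: -308; q=9: -424.
Profit is highest at q = 0. Equivalently, the lowest AVC in the table is 161/6 ≈ ¥26.83 at q = 6, and P = ¥9 falls below it — price never covers variable cost, so the firm shuts down and loses only its fixed cost.

q = 0 (shut down); profit = -¥101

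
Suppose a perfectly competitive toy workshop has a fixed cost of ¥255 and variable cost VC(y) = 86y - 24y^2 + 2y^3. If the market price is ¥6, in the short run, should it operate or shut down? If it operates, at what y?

From TC, MC = TC'(y) = 86 - 48y + 6y^2 and AVC = VC/y = 86 - 24y + 2y^2.
AVC is minimized where dAVC/dy = -24 + 4y = 0, at y = 6; min AVC = 86 - 24·6 + 2·6^2 = ¥14.
With P < min AVC (¥6 < ¥14), every unit sold adds to the loss.
Best response: produce nothing and absorb the ¥255 fixed cost.

Shut down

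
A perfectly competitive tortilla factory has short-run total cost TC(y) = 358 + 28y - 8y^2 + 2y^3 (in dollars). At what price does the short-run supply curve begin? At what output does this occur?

$20 per unit, at y = 2

The shutdown price is the minimum of AVC. VC = 28y - 8y^2 + 2y^3, so AVC = 28 - 8y + 2y^2.
dAVC/dy = -8 + 4y = 0 gives y = 2. min AVC = 28 - 8·2 + 2·2^2 = 20.
For P < $20 the firm produces nothing.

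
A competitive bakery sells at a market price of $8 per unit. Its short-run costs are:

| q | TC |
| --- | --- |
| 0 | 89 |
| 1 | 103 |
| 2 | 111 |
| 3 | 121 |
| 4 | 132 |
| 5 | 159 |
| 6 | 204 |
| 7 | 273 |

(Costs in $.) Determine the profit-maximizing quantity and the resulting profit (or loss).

q = 0 (shut down); profit = -$89

Profit at each row (π = 8q − TC): q=0: -89; q=1: -95; q=2: -95; q=3: -97; q=4: -100; q=5: -119; q=6: -156; q=7: -217.
Profit is highest at q = 0. Equivalently, the lowest AVC in the table is 32/3 ≈ $10.67 at q = 3, and P = $8 falls below it — price never covers variable cost, so the firm shuts down and loses only its fixed cost.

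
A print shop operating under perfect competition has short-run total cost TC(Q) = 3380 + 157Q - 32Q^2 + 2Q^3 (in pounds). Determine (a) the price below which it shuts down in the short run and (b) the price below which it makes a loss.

Shutdown price = min AVC. AVC = 157 - 32Q + 2Q^2, with vertex at Q = 8 and minimum £29.
ATC = 3380/Q + 157 - 32Q + 2Q^2. Setting dATC/dQ = −3380/Q^2 − 32 + 4Q = 0 gives Q = 13 (since 4·13^3 − 32·13^2 = 3380).
min ATC = 3380/13 + 157 − 32·13 + 2·13^2 = £339. That is the break-even price.
For £29 ≤ P < £339 the firm produces at a loss; below £29 it shuts down.

Shutdown price = £29; break-even price = £339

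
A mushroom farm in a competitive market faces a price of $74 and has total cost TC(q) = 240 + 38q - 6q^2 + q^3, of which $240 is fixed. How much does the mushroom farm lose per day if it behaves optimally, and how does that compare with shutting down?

AVC = 38 - 6q + q^2 has its minimum $29 at q = 3; price $74 clears that bar, so the firm operates.
MC = 38 - 12q + 3q^2. Setting P = MC and taking the root on the rising branch gives q* = 6.
TR = 74·6 = 444. TC = 240 + 228 = 468. Profit = 444 − 468 = -$24.
Shutting down would mean losing the fixed cost of $240, so operating at a loss of $24 is better by $216.

Profit = -$24 at q = 6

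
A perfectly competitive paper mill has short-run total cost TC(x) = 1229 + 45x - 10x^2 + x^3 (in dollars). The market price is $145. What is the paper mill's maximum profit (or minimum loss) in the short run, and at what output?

AVC = 45 - 10x + x^2; min AVC = $20 at x = 5. Since P = $145 ≥ min AVC, the firm produces.
MC = 45 - 20x + 3x^2. Setting P = MC and taking the root on the rising branch gives x* = 10.
TR = 145·10 = 1450. TC = 1229 + 450 = 1679. Profit = 1450 − 1679 = -$229.
Shutting down would mean losing the fixed cost of $1229, so operating at a loss of $229 is better by $1000.

Profit = -$229 at x = 10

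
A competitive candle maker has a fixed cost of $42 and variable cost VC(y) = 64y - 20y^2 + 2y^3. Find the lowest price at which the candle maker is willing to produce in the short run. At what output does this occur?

$14 per unit, at y = 5

The shutdown price is the minimum of AVC. VC = 64y - 20y^2 + 2y^3, so AVC = 64 - 20y + 2y^2.
dAVC/dy = -20 + 4y = 0 gives y = 5. min AVC = 64 - 20·5 + 2·5^2 = 14.
So the shutdown price is $14.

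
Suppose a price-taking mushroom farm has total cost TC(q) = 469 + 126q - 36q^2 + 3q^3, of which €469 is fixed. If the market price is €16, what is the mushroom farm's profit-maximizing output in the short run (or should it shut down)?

From TC, MC = TC'(q) = 126 - 72q + 9q^2 and AVC = VC/q = 126 - 36q + 3q^2.
The AVC parabola has its vertex at q = 36/6 = 6, where AVC = 126 - 36·6 + 3·6^2 = €18.
With P < min AVC (€16 < €18), every unit sold adds to the loss.
Shutting down limits the loss to fixed cost, €469.

Shut down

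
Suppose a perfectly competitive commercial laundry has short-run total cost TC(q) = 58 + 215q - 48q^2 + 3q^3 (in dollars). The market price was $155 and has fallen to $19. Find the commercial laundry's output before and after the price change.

Output falls from 10 to 0 (the firm shuts down)

MC = 215 - 96q + 9q^2; the shutdown threshold is min AVC = $23 (at q = 8).
At P = $155 ≥ min AVC, set P = MC on the rising branch: q = 10.
At P = $19 < min AVC = $23, price no longer covers variable cost at any output, so the firm shuts down: q = 0.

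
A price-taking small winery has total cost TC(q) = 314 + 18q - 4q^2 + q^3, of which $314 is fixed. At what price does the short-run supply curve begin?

The firm shuts down when price falls below the minimum of average variable cost. AVC = VC/q = 18 - 4q + q^2.
At the minimum of AVC, MC = AVC. MC = 18 - 8q + 3q^2; setting MC = AVC gives 2q^2 - 4q = 0, so q = 2. min AVC = 14.
For P < $14 the firm produces nothing.

$14 per unit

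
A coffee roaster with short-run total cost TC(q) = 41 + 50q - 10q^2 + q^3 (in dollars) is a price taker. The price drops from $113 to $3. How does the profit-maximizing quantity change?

Output falls from 9 to 0 (the firm shuts down)

MC = 50 - 20q + 3q^2; the shutdown threshold is min AVC = $25 (at q = 5).
With P = $113 above the shutdown price, P = MC gives q = 9.
At P = $3 < min AVC = $25, price no longer covers variable cost at any output, so the firm shuts down: q = 0.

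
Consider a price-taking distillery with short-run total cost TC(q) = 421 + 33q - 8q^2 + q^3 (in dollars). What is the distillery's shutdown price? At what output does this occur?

The firm shuts down when price falls below the minimum of average variable cost. AVC = VC/q = 33 - 8q + q^2.
dAVC/dq = -8 + 2q = 0 gives q = 4. min AVC = 33 - 8·4 + 4^2 = 17.
For P < $17 the firm produces nothing.

$17 per unit, at q = 4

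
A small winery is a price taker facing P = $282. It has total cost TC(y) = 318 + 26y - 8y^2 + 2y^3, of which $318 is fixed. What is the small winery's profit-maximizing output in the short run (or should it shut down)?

From TC, MC = TC'(y) = 26 - 16y + 6y^2 and AVC = VC/y = 26 - 8y + 2y^2.
The AVC parabola has its vertex at y = 8/4 = 2, where AVC = 26 - 8·2 + 2·2^2 = $18.
Since P = $282 ≥ min AVC = $18, price covers variable cost and the firm should produce.
P = MC gives -256 - 16y + 6y^2 = 0, with roots -16/3 and 8. Take the larger (rising MC): y* = 8.
Check: AVC at y = 8 is $90 ≤ P, so revenue covers variable cost.
Profit = P·y − TC = 282·8 − 1038 = $1218.

Produce at y = 8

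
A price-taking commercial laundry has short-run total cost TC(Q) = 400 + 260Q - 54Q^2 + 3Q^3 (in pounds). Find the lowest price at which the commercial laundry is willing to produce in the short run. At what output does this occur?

£17 per unit, at Q = 9

Short-run supply begins at min AVC. From VC = 260Q - 54Q^2 + 3Q^3, AVC = 260 - 54Q + 3Q^2.
dAVC/dQ = -54 + 6Q = 0 gives Q = 9. min AVC = 260 - 54·9 + 3·9^2 = 17.
For P < £17 the firm produces nothing.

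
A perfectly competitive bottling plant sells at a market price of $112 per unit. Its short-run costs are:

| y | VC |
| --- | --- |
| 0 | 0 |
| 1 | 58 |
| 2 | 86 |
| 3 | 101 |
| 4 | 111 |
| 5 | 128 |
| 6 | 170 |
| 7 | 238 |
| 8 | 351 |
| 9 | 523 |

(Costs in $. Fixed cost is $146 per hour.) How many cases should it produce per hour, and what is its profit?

Tabulate TR − TC: y=0: -146; y=1: -92; y=2: -8; y=3: 89; y=4: 191; y=5: 286; y=6: 356; y=7: 400; y=8: 399; y=9: 339.
Profit is maximized at y = 7. AVC there is 238/7 = $34 ≤ P, so producing beats shutting down (which would give -$146).

y = 7; profit = $400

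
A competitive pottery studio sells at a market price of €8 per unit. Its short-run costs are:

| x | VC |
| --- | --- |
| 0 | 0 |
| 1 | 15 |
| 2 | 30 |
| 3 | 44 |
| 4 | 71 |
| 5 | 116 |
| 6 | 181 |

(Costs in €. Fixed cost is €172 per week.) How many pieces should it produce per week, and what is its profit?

x = 0 (shut down); profit = -€172

Profit at each row (π = 8x − TC): x=0: -172; x=1: -179; x=2: -186; x=3: -192; x=4: -211; x=5: -248; x=6: -305.
Profit is highest at x = 0. Equivalently, the lowest AVC in the table is 44/3 ≈ €14.67 at x = 3, and P = €8 falls below it — price never covers variable cost, so the firm shuts down and loses only its fixed cost.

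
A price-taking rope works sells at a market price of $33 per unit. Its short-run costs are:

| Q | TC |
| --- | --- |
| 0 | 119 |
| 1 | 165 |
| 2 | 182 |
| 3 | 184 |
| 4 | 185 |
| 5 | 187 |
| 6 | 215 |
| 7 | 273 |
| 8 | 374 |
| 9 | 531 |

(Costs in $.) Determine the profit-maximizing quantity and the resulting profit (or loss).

Q = 6; profit = -$17

Profit at each row (π = 33Q − TC): Q=0: -119; Q=1: -132; Q=2: -116; Q=3: -85; Q=4: -53; Q=5: -22; Q=6: -17; Q=7: -42; Q=8: -110; Q=9: -234.
Profit is maximized at Q = 6. AVC there is 96/6 = $16 ≤ P, so producing beats shutting down (which would give -$119).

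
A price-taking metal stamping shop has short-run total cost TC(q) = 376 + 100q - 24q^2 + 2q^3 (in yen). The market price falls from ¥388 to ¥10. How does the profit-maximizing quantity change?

MC = 100 - 48q + 6q^2; the shutdown threshold is min AVC = ¥28 (at q = 6).
With P = ¥388 above the shutdown price, P = MC gives q = 12.
At P = ¥10 < min AVC = ¥28, price no longer covers variable cost at any output, so the firm shuts down: q = 0.

Output falls from 12 to 0 (the firm shuts down)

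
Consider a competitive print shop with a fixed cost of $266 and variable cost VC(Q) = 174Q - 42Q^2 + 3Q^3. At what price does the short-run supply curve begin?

The shutdown price is the minimum of AVC. VC = 174Q - 42Q^2 + 3Q^3, so AVC = 174 - 42Q + 3Q^2.
dAVC/dQ = -42 + 6Q = 0 gives Q = 7. min AVC = 174 - 42·7 + 3·7^2 = 27.
The firm shuts down for any P below $27.

$27 per unit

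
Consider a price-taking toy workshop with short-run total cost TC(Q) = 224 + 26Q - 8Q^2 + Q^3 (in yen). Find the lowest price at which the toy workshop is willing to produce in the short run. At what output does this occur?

¥10 per unit, at Q = 4

The firm shuts down when price falls below the minimum of average variable cost. AVC = VC/Q = 26 - 8Q + Q^2.
At the minimum of AVC, MC = AVC. MC = 26 - 16Q + 3Q^2; setting MC = AVC gives 2Q^2 - 8Q = 0, so Q = 4. min AVC = 10.
The firm shuts down for any P below ¥10.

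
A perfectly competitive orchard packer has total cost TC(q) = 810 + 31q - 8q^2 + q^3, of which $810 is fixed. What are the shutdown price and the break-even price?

AVC = 31 - 8q + q^2; minimized at q = 4, giving min AVC = $15. That is the shutdown price.
ATC = 810/q + 31 - 8q + q^2. Setting dATC/dq = −810/q^2 − 8 + 2q = 0 gives q = 9 (since 2·9^3 − 8·9^2 = 810).
min ATC = 810/9 + 31 − 8·9 + 9^2 = $130. That is the break-even price.
For $15 ≤ P < $130 the firm produces at a loss; below $15 it shuts down.

Shutdown price = $15; break-even price = $130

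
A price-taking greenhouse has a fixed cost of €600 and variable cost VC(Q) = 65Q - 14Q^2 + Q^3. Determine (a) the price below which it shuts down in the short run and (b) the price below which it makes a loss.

Shutdown price = €16; break-even price = €85

Shutdown price = min AVC. AVC = 65 - 14Q + Q^2, with vertex at Q = 7 and minimum €16.
ATC = 600/Q + 65 - 14Q + Q^2. Setting dATC/dQ = −600/Q^2 − 14 + 2Q = 0 gives Q = 10 (since 2·10^3 − 14·10^2 = 600).
min ATC = 600/10 + 65 − 14·10 + 10^2 = €85. That is the break-even price.
For €16 ≤ P < €85 the firm produces at a loss; below €16 it shuts down.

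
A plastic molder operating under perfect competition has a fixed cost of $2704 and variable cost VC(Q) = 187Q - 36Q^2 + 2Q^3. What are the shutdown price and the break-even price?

Shutdown price = min AVC. AVC = 187 - 36Q + 2Q^2, with vertex at Q = 9 and minimum $25.
ATC = 2704/Q + 187 - 36Q + 2Q^2. Setting dATC/dQ = −2704/Q^2 − 36 + 4Q = 0 gives Q = 13 (since 4·13^3 − 36·13^2 = 2704).
min ATC = 2704/13 + 187 − 36·13 + 2·13^2 = $265. That is the break-even price.
Between these two prices the firm operates at a loss; above $265 it earns a profit.

Shutdown price = $25; break-even price = $265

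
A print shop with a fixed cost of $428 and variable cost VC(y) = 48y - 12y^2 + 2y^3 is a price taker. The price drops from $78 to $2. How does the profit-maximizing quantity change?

Output falls from 5 to 0 (the firm shuts down)

MC = 48 - 24y + 6y^2; the shutdown threshold is min AVC = $30 (at y = 3).
With P = $78 above the shutdown price, P = MC gives y = 5.
At P = $2 < min AVC = $30, price no longer covers variable cost at any output, so the firm shuts down: y = 0.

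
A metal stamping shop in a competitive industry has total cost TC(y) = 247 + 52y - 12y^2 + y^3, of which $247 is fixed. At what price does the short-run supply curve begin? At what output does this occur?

$16 per unit, at y = 6

Short-run supply begins at min AVC. From VC = 52y - 12y^2 + y^3, AVC = 52 - 12y + y^2.
dAVC/dy = -12 + 2y = 0 gives y = 6. min AVC = 52 - 12·6 + 6^2 = 16.
The firm shuts down for any P below $16.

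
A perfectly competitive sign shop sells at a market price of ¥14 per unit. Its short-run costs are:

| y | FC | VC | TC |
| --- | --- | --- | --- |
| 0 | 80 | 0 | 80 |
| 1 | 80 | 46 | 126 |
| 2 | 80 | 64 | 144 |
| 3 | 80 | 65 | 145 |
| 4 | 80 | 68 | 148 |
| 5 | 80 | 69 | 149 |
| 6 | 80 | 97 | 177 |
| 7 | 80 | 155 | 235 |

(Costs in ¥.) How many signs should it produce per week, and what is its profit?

y = 5; profit = -¥79

Compute π = P·y − TC at each output: y=0: -80; y=1: -112; y=2: -116; y=3: -103; y=4: -92; y=5: -79; y=6: -93; y=7: -137.
Profit is maximized at y = 5. AVC there is 69/5 = ¥13.80 ≤ P, so producing beats shutting down (which would give -¥80).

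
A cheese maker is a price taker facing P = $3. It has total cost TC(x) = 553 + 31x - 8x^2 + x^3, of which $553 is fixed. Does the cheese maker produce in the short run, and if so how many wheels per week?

From TC, MC = TC'(x) = 31 - 16x + 3x^2 and AVC = VC/x = 31 - 8x + x^2.
The AVC parabola has its vertex at x = 8/2 = 4, where AVC = 31 - 8·4 + 4^2 = $15.
P = $3 lies below min AVC = $15; no output level covers variable cost.
The firm minimizes its loss by shutting down and losing only its fixed cost of $553.

Shut down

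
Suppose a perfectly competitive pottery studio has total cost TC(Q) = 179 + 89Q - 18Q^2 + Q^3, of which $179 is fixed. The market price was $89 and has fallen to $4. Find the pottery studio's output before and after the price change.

MC = 89 - 36Q + 3Q^2; the shutdown threshold is min AVC = $8 (at Q = 9).
At P = $89 ≥ min AVC, set P = MC on the rising branch: Q = 12.
At P = $4 < min AVC = $8, price no longer covers variable cost at any output, so the firm shuts down: Q = 0.

Output falls from 12 to 0 (the firm shuts down)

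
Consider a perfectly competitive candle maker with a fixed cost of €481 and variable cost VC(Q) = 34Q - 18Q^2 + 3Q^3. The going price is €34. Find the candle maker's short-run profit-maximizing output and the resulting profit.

Profit = -€385 at Q = 4

AVC = 34 - 18Q + 3Q^2; min AVC = €7 at Q = 3. Since P = €34 ≥ min AVC, the firm produces.
MC = 34 - 36Q + 9Q^2. Setting P = MC and taking the root on the rising branch gives Q* = 4.
TR = 34·4 = 136. TC = 481 + 40 = 521. Profit = 136 − 521 = -€385.
Shutting down would mean losing the fixed cost of €481, so operating at a loss of €385 is better by €96.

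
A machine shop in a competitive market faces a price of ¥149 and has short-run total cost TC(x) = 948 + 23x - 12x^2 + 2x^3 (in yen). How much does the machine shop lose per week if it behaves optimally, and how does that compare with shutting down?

Profit = -¥164 at x = 7

AVC = 23 - 12x + 2x^2; min AVC = ¥5 at x = 3. Since P = ¥149 ≥ min AVC, the firm produces.
With MC = 23 - 24x + 6x^2, P = MC on the upward-sloping part at x* = 7.
TR = 149·7 = 1043. TC = 948 + 259 = 1207. Profit = 1043 − 1207 = -¥164.
That loss of ¥164 beats the ¥948 the firm would lose by shutting down; producing recovers ¥784 of fixed cost.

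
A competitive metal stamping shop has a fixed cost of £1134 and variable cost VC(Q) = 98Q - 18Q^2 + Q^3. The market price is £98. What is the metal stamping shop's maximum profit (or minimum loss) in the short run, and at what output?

Profit = -£270 at Q = 12

AVC = 98 - 18Q + Q^2 has its minimum £17 at Q = 9; price £98 clears that bar, so the firm operates.
MC = 98 - 36Q + 3Q^2. Setting P = MC and taking the root on the rising branch gives Q* = 12.
TR = 98·12 = 1176. TC = 1134 + 312 = 1446. Profit = 1176 − 1446 = -£270.
By producing, the firm covers all variable cost plus £864 of fixed cost; shutting down would lose the full £1134.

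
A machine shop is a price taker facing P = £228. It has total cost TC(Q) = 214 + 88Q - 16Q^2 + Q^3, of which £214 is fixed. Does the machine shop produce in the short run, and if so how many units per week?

Variable cost is VC = 88Q - 16Q^2 + Q^3, so AVC = VC/Q = 88 - 16Q + Q^2 and MC = dTC/dQ = 88 - 32Q + 3Q^2.
AVC hits its minimum where MC = AVC, at Q = 8, giving min AVC = 88 - 16·8 + 8^2 = £24.
P = £228 exceeds min AVC = £24, so the firm stays open.
Solving P = MC: -140 - 32Q + 3Q^2 = 0 ⇒ Q = -10/3 or 14. On the upward-sloping branch, Q* = 14.
Check: AVC at Q = 14 is £60 ≤ P, so revenue covers variable cost.
Profit = P·Q − TC = 228·14 − 1054 = £2138.

Produce at Q = 14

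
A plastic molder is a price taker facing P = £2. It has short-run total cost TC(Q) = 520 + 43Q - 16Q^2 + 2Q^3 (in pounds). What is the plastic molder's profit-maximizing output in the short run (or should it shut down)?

Variable cost is VC = 43Q - 16Q^2 + 2Q^3, so AVC = VC/Q = 43 - 16Q + 2Q^2 and MC = dTC/dQ = 43 - 32Q + 6Q^2.
AVC hits its minimum where MC = AVC, at Q = 4, giving min AVC = 43 - 16·4 + 2·4^2 = £11.
With P < min AVC (£2 < £11), every unit sold adds to the loss.
Shutting down limits the loss to fixed cost, £520.

Shut down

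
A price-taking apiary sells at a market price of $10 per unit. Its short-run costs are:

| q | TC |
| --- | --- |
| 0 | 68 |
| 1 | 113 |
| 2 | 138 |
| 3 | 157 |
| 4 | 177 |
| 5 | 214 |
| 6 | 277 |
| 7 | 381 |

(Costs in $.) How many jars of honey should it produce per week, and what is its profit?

q = 0 (shut down); profit = -$68

Profit at each row (π = 10q − TC): q=0: -68; q=1: -103; q=2: -118; q=3: -127; q=4: -137; q=5: -164; q=6: -217; q=7: -311.
Profit is highest at q = 0. Equivalently, the lowest AVC in the table is 109/4 ≈ $27.25 at q = 4, and P = $10 falls below it — price never covers variable cost, so the firm shuts down and loses only its fixed cost.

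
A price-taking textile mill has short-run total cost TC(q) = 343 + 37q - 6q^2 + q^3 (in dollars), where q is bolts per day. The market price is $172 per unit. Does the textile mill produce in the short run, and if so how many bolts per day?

Produce at q = 9

From TC, MC = TC'(q) = 37 - 12q + 3q^2 and AVC = VC/q = 37 - 6q + q^2.
The AVC parabola has its vertex at q = 6/2 = 3, where AVC = 37 - 6·3 + 3^2 = $28.
Because $172 ≥ $28, revenue can cover variable cost; the firm operates.
Solving P = MC: -135 - 12q + 3q^2 = 0 ⇒ q = -5 or 9. On the upward-sloping branch, q* = 9.
Check: AVC at q = 9 is $64 ≤ P, so revenue covers variable cost.
Profit = P·q − TC = 172·9 − 919 = $629.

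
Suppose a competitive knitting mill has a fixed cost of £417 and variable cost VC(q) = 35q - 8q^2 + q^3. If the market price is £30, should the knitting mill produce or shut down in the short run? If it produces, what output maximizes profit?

Produce at q = 5

Strip out fixed cost: VC = 35q - 8q^2 + q^3. Then AVC = 35 - 8q + q^2 and MC = 35 - 16q + 3q^2.
The AVC parabola has its vertex at q = 8/2 = 4, where AVC = 35 - 8·4 + 4^2 = £19.
P = £30 exceeds min AVC = £19, so the firm stays open.
Set P = MC: 30 = 35 - 16q + 3q^2 → 5 - 16q + 3q^2 = 0. The roots are q = 1/3 and q = 5; the profit-maximizing output is on the rising part of MC, so q* = 5.
Check: AVC at q = 5 is £20 ≤ P, so revenue covers variable cost.
Profit = P·q − TC = 30·5 − 517 = -£367, a loss, but smaller than the £417 fixed cost the firm would lose by shutting down.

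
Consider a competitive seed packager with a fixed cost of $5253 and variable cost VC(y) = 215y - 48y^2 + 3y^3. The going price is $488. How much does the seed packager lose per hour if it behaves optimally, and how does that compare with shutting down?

Profit = -$183 at y = 13

AVC = 215 - 48y + 3y^2 has its minimum $23 at y = 8; price $488 clears that bar, so the firm operates.
With MC = 215 - 96y + 9y^2, P = MC on the upward-sloping part at y* = 13.
TR = 488·13 = 6344. TC = 5253 + 1274 = 6527. Profit = 6344 − 6527 = -$183.
Shutting down would mean losing the fixed cost of $5253, so operating at a loss of $183 is better by $5070.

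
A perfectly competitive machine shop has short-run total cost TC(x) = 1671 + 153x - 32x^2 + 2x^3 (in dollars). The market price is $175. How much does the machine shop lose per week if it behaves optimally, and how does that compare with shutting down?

Profit = -$219 at x = 11

AVC = 153 - 32x + 2x^2; min AVC = $25 at x = 8. Since P = $175 ≥ min AVC, the firm produces.
With MC = 153 - 64x + 6x^2, P = MC on the upward-sloping part at x* = 11.
TR = 175·11 = 1925. TC = 1671 + 473 = 2144. Profit = 1925 − 2144 = -$219.
That loss of $219 beats the $1671 the firm would lose by shutting down; producing recovers $1452 of fixed cost.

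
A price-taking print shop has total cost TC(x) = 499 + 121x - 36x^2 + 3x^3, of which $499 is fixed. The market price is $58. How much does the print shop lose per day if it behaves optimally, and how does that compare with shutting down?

Profit = -$205 at x = 7

AVC = 121 - 36x + 3x^2; min AVC = $13 at x = 6. Since P = $58 ≥ min AVC, the firm produces.
MC = 121 - 72x + 9x^2. Setting P = MC and taking the root on the rising branch gives x* = 7.
TR = 58·7 = 406. TC = 499 + 112 = 611. Profit = 406 − 611 = -$205.
Shutting down would mean losing the fixed cost of $499, so operating at a loss of $205 is better by $294.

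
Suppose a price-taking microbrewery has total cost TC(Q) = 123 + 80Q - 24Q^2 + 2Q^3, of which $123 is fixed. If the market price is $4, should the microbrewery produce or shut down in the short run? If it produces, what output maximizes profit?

Variable cost is VC = 80Q - 24Q^2 + 2Q^3, so AVC = VC/Q = 80 - 24Q + 2Q^2 and MC = dTC/dQ = 80 - 48Q + 6Q^2.
AVC is minimized where dAVC/dQ = -24 + 4Q = 0, at Q = 6; min AVC = 80 - 24·6 + 2·6^2 = $8.
With P < min AVC ($4 < $8), every unit sold adds to the loss.
Best response: produce nothing and absorb the $123 fixed cost.

Shut down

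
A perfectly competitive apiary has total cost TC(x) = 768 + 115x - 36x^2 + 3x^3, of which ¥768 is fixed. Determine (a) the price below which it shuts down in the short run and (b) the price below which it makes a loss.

Shutdown price = ¥7; break-even price = ¥115

AVC = 115 - 36x + 3x^2; minimized at x = 6, giving min AVC = ¥7. That is the shutdown price.
ATC = 768/x + 115 - 36x + 3x^2. Setting dATC/dx = −768/x^2 − 36 + 6x = 0 gives x = 8 (since 6·8^3 − 36·8^2 = 768).
min ATC = 768/8 + 115 − 36·8 + 3·8^2 = ¥115. That is the break-even price.
For ¥7 ≤ P < ¥115 the firm produces at a loss; below ¥7 it shuts down.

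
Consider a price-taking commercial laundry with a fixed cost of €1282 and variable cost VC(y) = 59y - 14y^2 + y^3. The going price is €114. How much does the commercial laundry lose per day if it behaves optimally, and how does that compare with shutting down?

Profit = -€314 at y = 11

AVC = 59 - 14y + y^2 has its minimum €10 at y = 7; price €114 clears that bar, so the firm operates.
With MC = 59 - 28y + 3y^2, P = MC on the upward-sloping part at y* = 11.
TR = 114·11 = 1254. TC = 1282 + 286 = 1568. Profit = 1254 − 1568 = -€314.
By producing, the firm covers all variable cost plus €968 of fixed cost; shutting down would lose the full €1282.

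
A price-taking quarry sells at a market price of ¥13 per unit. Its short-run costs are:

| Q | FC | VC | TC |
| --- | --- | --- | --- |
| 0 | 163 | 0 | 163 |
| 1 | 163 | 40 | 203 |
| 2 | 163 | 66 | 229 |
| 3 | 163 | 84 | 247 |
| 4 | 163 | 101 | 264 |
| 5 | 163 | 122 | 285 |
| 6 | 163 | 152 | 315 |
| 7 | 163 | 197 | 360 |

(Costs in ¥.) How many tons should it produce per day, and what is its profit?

Q = 0 (shut down); profit = -¥163

Profit at each row (π = 13Q − TC): Q=0: -163; Q=1: -190; Q=2: -203; Q=3: -208; Q=4: -212; Q=5: -220; Q=6: -237; Q=7: -269.
Profit is highest at Q = 0. Equivalently, the lowest AVC in the table is 122/5 ≈ ¥24.40 at Q = 5, and P = ¥13 falls below it — price never covers variable cost, so the firm shuts down and loses only its fixed cost.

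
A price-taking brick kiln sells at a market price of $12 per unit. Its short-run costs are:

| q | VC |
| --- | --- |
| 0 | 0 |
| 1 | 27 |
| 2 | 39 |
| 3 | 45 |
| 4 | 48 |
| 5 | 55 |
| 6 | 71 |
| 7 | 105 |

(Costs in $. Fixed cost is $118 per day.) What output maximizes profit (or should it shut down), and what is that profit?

q = 5; profit = -$113

Tabulate TR − TC: q=0: -118; q=1: -133; q=2: -133; q=3: -127; q=4: -118; q=5: -113; q=6: -117; q=7: -139.
Profit is maximized at q = 5. AVC there is 55/5 = $11 ≤ P, so producing beats shutting down (which would give -$118).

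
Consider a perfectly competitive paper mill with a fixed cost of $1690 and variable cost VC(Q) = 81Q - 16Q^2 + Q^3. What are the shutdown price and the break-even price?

Shutdown price = min AVC. AVC = 81 - 16Q + Q^2, with vertex at Q = 8 and minimum $17.
ATC = 1690/Q + 81 - 16Q + Q^2. Setting dATC/dQ = −1690/Q^2 − 16 + 2Q = 0 gives Q = 13 (since 2·13^3 − 16·13^2 = 1690).
min ATC = 1690/13 + 81 − 16·13 + 13^2 = $172. That is the break-even price.
For $17 ≤ P < $172 the firm produces at a loss; below $17 it shuts down.

Shutdown price = $17; break-even price = $172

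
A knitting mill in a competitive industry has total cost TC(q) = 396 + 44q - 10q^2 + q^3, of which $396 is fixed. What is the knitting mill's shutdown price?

The firm shuts down when price falls below the minimum of average variable cost. AVC = VC/q = 44 - 10q + q^2.
At the minimum of AVC, MC = AVC. MC = 44 - 20q + 3q^2; setting MC = AVC gives 2q^2 - 10q = 0, so q = 5. min AVC = 19.
For P < $19 the firm produces nothing.

$19 per unit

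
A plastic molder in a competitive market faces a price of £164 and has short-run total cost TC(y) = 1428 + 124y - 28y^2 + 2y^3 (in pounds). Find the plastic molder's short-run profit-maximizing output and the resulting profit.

AVC = 124 - 28y + 2y^2 has its minimum £26 at y = 7; price £164 clears that bar, so the firm operates.
MC = 124 - 56y + 6y^2. Setting P = MC and taking the root on the rising branch gives y* = 10.
TR = 164·10 = 1640. TC = 1428 + 440 = 1868. Profit = 1640 − 1868 = -£228.
Shutting down would mean losing the fixed cost of £1428, so operating at a loss of £228 is better by £1200.

Profit = -£228 at y = 10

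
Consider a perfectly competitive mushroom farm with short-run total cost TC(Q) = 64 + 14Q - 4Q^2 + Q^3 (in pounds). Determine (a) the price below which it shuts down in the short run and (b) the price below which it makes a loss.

Shutdown price = £10; break-even price = £30

AVC = 14 - 4Q + Q^2; minimized at Q = 2, giving min AVC = £10. That is the shutdown price.
ATC = 64/Q + 14 - 4Q + Q^2. Setting dATC/dQ = −64/Q^2 − 4 + 2Q = 0 gives Q = 4 (since 2·4^3 − 4·4^2 = 64).
min ATC = 64/4 + 14 − 4·4 + 4^2 = £30. That is the break-even price.
For £10 ≤ P < £30 the firm produces at a loss; below £10 it shuts down.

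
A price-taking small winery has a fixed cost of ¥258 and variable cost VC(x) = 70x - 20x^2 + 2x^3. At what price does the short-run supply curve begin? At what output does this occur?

The firm shuts down when price falls below the minimum of average variable cost. AVC = VC/x = 70 - 20x + 2x^2.
dAVC/dx = -20 + 4x = 0 gives x = 5. min AVC = 70 - 20·5 + 2·5^2 = 20.
For P < ¥20 the firm produces nothing.

¥20 per unit, at x = 5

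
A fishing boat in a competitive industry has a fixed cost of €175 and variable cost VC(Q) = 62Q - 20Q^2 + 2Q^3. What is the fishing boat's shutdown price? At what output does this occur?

€12 per unit, at Q = 5

Short-run supply begins at min AVC. From VC = 62Q - 20Q^2 + 2Q^3, AVC = 62 - 20Q + 2Q^2.
At the minimum of AVC, MC = AVC. MC = 62 - 40Q + 6Q^2; setting MC = AVC gives 4Q^2 - 20Q = 0, so Q = 5. min AVC = 12.
The firm shuts down for any P below €12.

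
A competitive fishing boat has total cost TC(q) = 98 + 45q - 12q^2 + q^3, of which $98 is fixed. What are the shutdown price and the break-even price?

Shutdown price = min AVC. AVC = 45 - 12q + q^2, with vertex at q = 6 and minimum $9.
ATC = 98/q + 45 - 12q + q^2. Setting dATC/dq = −98/q^2 − 12 + 2q = 0 gives q = 7 (since 2·7^3 − 12·7^2 = 98).
min ATC = 98/7 + 45 − 12·7 + 7^2 = $24. That is the break-even price.
For $9 ≤ P < $24 the firm produces at a loss; below $9 it shuts down.

Shutdown price = $9; break-even price = $24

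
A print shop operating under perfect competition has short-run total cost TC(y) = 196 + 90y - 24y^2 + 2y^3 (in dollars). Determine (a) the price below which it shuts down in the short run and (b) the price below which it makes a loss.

Shutdown price = min AVC. AVC = 90 - 24y + 2y^2, with vertex at y = 6 and minimum $18.
ATC = 196/y + 90 - 24y + 2y^2. Setting dATC/dy = −196/y^2 − 24 + 4y = 0 gives y = 7 (since 4·7^3 − 24·7^2 = 196).
min ATC = 196/7 + 90 − 24·7 + 2·7^2 = $48. That is the break-even price.
Between these two prices the firm operates at a loss; above $48 it earns a profit.

Shutdown price = $18; break-even price = $48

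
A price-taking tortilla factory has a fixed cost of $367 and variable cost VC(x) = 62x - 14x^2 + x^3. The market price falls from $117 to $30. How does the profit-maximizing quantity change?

Output falls from 11 to 8

MC = 62 - 28x + 3x^2; the shutdown threshold is min AVC = $13 (at x = 7).
With P = $117 above the shutdown price, P = MC gives x = 11.
At P = $30 ≥ min AVC, set P = MC: x = 8. The firm stays open but cuts output.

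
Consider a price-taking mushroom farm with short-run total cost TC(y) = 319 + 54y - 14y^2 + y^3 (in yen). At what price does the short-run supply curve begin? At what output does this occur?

The firm shuts down when price falls below the minimum of average variable cost. AVC = VC/y = 54 - 14y + y^2.
dAVC/dy = -14 + 2y = 0 gives y = 7. min AVC = 54 - 14·7 + 7^2 = 5.
So the shutdown price is ¥5.

¥5 per unit, at y = 7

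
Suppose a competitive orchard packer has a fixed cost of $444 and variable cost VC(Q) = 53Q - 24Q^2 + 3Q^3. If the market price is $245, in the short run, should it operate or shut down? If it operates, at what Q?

Strip out fixed cost: VC = 53Q - 24Q^2 + 3Q^3. Then AVC = 53 - 24Q + 3Q^2 and MC = 53 - 48Q + 9Q^2.
AVC hits its minimum where MC = AVC, at Q = 4, giving min AVC = 53 - 24·4 + 3·4^2 = $5.
Since P = $245 ≥ min AVC = $5, price covers variable cost and the firm should produce.
Set P = MC: 245 = 53 - 48Q + 9Q^2 → -192 - 48Q + 9Q^2 = 0. The roots are Q = -8/3 and Q = 8; the profit-maximizing output is on the rising part of MC, so Q* = 8.
Check: AVC at Q = 8 is $53 ≤ P, so revenue covers variable cost.
Profit = P·Q − TC = 245·8 − 868 = $1092.

Produce at Q = 8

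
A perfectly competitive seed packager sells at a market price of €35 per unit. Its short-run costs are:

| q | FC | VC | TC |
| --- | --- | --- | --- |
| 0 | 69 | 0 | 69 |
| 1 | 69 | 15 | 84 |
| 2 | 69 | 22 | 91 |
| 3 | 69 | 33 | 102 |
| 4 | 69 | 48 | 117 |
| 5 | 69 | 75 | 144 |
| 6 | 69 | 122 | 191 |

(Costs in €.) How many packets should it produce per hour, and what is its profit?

q = 5; profit = €31

Profit at each row (π = 35q − TC): q=0: -69; q=1: -49; q=2: -21; q=3: 3; q=4: 23; q=5: 31; q=6: 19.
Profit is maximized at q = 5. AVC there is 75/5 = €15 ≤ P, so producing beats shutting down (which would give -€69).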